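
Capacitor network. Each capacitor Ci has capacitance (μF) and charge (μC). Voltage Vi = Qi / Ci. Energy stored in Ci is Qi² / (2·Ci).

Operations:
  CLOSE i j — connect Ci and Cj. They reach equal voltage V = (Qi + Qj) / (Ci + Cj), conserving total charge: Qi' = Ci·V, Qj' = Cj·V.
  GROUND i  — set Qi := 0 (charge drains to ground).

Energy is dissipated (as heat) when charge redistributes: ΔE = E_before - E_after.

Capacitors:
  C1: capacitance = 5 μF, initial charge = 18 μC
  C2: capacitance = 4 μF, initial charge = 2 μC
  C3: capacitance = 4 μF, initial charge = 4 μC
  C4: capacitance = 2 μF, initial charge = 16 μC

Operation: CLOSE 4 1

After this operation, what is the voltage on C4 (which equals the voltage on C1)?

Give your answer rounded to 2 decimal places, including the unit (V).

Initial: C1(5μF, Q=18μC, V=3.60V), C2(4μF, Q=2μC, V=0.50V), C3(4μF, Q=4μC, V=1.00V), C4(2μF, Q=16μC, V=8.00V)
Op 1: CLOSE 4-1: Q_total=34.00, C_total=7.00, V=4.86; Q4=9.71, Q1=24.29; dissipated=13.829

Answer: 4.86 V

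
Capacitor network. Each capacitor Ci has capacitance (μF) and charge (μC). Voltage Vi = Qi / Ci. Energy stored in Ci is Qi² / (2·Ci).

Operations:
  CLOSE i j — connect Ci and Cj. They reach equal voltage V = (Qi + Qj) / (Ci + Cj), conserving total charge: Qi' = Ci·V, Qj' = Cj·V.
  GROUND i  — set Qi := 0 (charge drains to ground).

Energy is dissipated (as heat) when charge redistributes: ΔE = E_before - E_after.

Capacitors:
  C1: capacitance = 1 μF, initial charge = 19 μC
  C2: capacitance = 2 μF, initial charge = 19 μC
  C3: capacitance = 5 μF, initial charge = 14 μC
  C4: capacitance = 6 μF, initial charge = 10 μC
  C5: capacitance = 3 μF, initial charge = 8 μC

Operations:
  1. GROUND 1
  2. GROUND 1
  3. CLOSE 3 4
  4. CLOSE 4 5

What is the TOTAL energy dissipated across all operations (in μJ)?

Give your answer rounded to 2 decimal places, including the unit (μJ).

Answer: 182.49 μJ

Derivation:
Initial: C1(1μF, Q=19μC, V=19.00V), C2(2μF, Q=19μC, V=9.50V), C3(5μF, Q=14μC, V=2.80V), C4(6μF, Q=10μC, V=1.67V), C5(3μF, Q=8μC, V=2.67V)
Op 1: GROUND 1: Q1=0; energy lost=180.500
Op 2: GROUND 1: Q1=0; energy lost=0.000
Op 3: CLOSE 3-4: Q_total=24.00, C_total=11.00, V=2.18; Q3=10.91, Q4=13.09; dissipated=1.752
Op 4: CLOSE 4-5: Q_total=21.09, C_total=9.00, V=2.34; Q4=14.06, Q5=7.03; dissipated=0.235
Total dissipated: 182.487 μJ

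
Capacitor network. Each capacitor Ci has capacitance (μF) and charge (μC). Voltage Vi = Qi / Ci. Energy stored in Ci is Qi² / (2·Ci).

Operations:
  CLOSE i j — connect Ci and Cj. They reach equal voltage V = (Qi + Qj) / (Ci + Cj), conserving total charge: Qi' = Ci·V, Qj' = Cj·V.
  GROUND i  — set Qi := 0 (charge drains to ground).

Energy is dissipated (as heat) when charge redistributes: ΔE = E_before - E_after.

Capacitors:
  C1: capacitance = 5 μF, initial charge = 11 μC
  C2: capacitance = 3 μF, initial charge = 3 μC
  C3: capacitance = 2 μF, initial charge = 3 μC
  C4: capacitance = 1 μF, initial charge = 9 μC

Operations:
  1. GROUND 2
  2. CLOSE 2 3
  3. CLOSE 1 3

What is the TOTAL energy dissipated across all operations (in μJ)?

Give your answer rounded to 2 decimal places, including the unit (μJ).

Answer: 4.68 μJ

Derivation:
Initial: C1(5μF, Q=11μC, V=2.20V), C2(3μF, Q=3μC, V=1.00V), C3(2μF, Q=3μC, V=1.50V), C4(1μF, Q=9μC, V=9.00V)
Op 1: GROUND 2: Q2=0; energy lost=1.500
Op 2: CLOSE 2-3: Q_total=3.00, C_total=5.00, V=0.60; Q2=1.80, Q3=1.20; dissipated=1.350
Op 3: CLOSE 1-3: Q_total=12.20, C_total=7.00, V=1.74; Q1=8.71, Q3=3.49; dissipated=1.829
Total dissipated: 4.679 μJ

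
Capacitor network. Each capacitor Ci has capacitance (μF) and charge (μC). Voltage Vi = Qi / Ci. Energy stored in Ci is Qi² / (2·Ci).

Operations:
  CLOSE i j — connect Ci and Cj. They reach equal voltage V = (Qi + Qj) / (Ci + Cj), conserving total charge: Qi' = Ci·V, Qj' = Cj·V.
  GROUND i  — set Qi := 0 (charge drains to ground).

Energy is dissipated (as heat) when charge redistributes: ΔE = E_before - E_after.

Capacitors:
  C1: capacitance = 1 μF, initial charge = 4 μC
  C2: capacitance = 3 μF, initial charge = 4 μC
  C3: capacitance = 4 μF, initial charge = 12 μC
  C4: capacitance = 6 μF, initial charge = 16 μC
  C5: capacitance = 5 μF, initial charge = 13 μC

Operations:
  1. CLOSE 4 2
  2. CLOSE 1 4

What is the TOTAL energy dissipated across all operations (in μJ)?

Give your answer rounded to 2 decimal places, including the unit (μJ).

Answer: 3.13 μJ

Derivation:
Initial: C1(1μF, Q=4μC, V=4.00V), C2(3μF, Q=4μC, V=1.33V), C3(4μF, Q=12μC, V=3.00V), C4(6μF, Q=16μC, V=2.67V), C5(5μF, Q=13μC, V=2.60V)
Op 1: CLOSE 4-2: Q_total=20.00, C_total=9.00, V=2.22; Q4=13.33, Q2=6.67; dissipated=1.778
Op 2: CLOSE 1-4: Q_total=17.33, C_total=7.00, V=2.48; Q1=2.48, Q4=14.86; dissipated=1.354
Total dissipated: 3.132 μJ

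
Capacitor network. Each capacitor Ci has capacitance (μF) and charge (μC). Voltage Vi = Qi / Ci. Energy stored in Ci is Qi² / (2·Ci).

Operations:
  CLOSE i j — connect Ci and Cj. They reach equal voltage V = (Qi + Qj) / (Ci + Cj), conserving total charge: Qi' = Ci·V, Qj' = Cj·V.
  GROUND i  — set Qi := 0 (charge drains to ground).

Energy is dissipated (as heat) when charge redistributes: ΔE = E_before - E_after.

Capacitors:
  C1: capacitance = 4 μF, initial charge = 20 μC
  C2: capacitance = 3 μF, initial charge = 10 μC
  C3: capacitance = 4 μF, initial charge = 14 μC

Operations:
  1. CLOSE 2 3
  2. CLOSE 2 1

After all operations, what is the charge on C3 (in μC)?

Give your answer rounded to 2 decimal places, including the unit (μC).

Initial: C1(4μF, Q=20μC, V=5.00V), C2(3μF, Q=10μC, V=3.33V), C3(4μF, Q=14μC, V=3.50V)
Op 1: CLOSE 2-3: Q_total=24.00, C_total=7.00, V=3.43; Q2=10.29, Q3=13.71; dissipated=0.024
Op 2: CLOSE 2-1: Q_total=30.29, C_total=7.00, V=4.33; Q2=12.98, Q1=17.31; dissipated=2.117
Final charges: Q1=17.31, Q2=12.98, Q3=13.71

Answer: 13.71 μC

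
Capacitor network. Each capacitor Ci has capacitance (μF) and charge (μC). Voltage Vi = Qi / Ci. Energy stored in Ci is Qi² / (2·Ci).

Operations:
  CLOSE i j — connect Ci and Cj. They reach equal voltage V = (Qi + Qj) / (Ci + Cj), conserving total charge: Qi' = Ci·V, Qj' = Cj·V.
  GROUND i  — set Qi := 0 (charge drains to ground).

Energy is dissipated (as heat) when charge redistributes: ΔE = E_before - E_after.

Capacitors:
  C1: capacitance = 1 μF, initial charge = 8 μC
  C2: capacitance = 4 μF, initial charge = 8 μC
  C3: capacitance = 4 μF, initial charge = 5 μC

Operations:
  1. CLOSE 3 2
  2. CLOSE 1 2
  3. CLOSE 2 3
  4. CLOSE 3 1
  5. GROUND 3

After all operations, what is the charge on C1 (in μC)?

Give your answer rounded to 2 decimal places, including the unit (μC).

Answer: 2.39 μC

Derivation:
Initial: C1(1μF, Q=8μC, V=8.00V), C2(4μF, Q=8μC, V=2.00V), C3(4μF, Q=5μC, V=1.25V)
Op 1: CLOSE 3-2: Q_total=13.00, C_total=8.00, V=1.62; Q3=6.50, Q2=6.50; dissipated=0.562
Op 2: CLOSE 1-2: Q_total=14.50, C_total=5.00, V=2.90; Q1=2.90, Q2=11.60; dissipated=16.256
Op 3: CLOSE 2-3: Q_total=18.10, C_total=8.00, V=2.26; Q2=9.05, Q3=9.05; dissipated=1.626
Op 4: CLOSE 3-1: Q_total=11.95, C_total=5.00, V=2.39; Q3=9.56, Q1=2.39; dissipated=0.163
Op 5: GROUND 3: Q3=0; energy lost=11.424
Final charges: Q1=2.39, Q2=9.05, Q3=0.00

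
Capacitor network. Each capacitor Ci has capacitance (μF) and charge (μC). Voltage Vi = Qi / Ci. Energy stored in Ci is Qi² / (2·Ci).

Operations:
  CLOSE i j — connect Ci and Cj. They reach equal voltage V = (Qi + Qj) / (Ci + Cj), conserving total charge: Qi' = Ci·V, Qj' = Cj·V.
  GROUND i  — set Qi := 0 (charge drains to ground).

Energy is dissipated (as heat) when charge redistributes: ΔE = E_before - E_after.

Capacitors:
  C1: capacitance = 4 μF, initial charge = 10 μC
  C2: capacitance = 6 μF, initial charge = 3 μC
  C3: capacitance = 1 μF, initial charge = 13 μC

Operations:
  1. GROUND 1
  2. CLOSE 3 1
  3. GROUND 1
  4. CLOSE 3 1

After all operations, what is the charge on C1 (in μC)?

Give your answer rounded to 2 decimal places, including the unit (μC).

Answer: 2.08 μC

Derivation:
Initial: C1(4μF, Q=10μC, V=2.50V), C2(6μF, Q=3μC, V=0.50V), C3(1μF, Q=13μC, V=13.00V)
Op 1: GROUND 1: Q1=0; energy lost=12.500
Op 2: CLOSE 3-1: Q_total=13.00, C_total=5.00, V=2.60; Q3=2.60, Q1=10.40; dissipated=67.600
Op 3: GROUND 1: Q1=0; energy lost=13.520
Op 4: CLOSE 3-1: Q_total=2.60, C_total=5.00, V=0.52; Q3=0.52, Q1=2.08; dissipated=2.704
Final charges: Q1=2.08, Q2=3.00, Q3=0.52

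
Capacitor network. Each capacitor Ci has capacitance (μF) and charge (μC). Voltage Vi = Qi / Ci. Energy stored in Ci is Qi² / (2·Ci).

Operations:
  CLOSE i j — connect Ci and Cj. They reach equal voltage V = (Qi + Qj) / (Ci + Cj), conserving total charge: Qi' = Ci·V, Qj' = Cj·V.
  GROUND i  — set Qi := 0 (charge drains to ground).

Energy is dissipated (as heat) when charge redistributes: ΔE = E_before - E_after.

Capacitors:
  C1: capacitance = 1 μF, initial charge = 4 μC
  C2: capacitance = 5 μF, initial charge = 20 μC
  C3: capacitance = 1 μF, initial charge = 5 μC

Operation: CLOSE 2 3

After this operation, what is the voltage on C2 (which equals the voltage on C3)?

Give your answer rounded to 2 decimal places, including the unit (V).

Answer: 4.17 V

Derivation:
Initial: C1(1μF, Q=4μC, V=4.00V), C2(5μF, Q=20μC, V=4.00V), C3(1μF, Q=5μC, V=5.00V)
Op 1: CLOSE 2-3: Q_total=25.00, C_total=6.00, V=4.17; Q2=20.83, Q3=4.17; dissipated=0.417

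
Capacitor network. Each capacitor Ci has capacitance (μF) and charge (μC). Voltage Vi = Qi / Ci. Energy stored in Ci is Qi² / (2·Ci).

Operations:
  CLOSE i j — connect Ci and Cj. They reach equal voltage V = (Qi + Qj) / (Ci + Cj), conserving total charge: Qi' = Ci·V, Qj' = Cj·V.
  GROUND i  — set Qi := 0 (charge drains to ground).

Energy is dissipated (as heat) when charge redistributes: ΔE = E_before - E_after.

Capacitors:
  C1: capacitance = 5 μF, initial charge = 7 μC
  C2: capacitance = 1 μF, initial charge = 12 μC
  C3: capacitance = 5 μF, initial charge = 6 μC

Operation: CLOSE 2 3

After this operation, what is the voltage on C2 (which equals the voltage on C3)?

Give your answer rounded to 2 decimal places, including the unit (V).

Answer: 3.00 V

Derivation:
Initial: C1(5μF, Q=7μC, V=1.40V), C2(1μF, Q=12μC, V=12.00V), C3(5μF, Q=6μC, V=1.20V)
Op 1: CLOSE 2-3: Q_total=18.00, C_total=6.00, V=3.00; Q2=3.00, Q3=15.00; dissipated=48.600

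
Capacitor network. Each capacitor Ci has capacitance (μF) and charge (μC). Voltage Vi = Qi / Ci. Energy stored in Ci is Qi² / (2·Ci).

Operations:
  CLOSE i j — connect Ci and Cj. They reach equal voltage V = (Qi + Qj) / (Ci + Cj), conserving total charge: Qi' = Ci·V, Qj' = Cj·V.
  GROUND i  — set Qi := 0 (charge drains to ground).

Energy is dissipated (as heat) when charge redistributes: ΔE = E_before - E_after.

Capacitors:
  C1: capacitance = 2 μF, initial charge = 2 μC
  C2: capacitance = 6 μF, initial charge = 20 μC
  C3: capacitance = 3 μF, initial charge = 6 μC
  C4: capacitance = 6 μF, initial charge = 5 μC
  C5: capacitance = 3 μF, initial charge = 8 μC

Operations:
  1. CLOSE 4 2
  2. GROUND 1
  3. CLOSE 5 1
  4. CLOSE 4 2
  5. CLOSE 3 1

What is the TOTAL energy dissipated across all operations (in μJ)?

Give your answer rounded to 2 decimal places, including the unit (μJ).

Answer: 14.74 μJ

Derivation:
Initial: C1(2μF, Q=2μC, V=1.00V), C2(6μF, Q=20μC, V=3.33V), C3(3μF, Q=6μC, V=2.00V), C4(6μF, Q=5μC, V=0.83V), C5(3μF, Q=8μC, V=2.67V)
Op 1: CLOSE 4-2: Q_total=25.00, C_total=12.00, V=2.08; Q4=12.50, Q2=12.50; dissipated=9.375
Op 2: GROUND 1: Q1=0; energy lost=1.000
Op 3: CLOSE 5-1: Q_total=8.00, C_total=5.00, V=1.60; Q5=4.80, Q1=3.20; dissipated=4.267
Op 4: CLOSE 4-2: Q_total=25.00, C_total=12.00, V=2.08; Q4=12.50, Q2=12.50; dissipated=0.000
Op 5: CLOSE 3-1: Q_total=9.20, C_total=5.00, V=1.84; Q3=5.52, Q1=3.68; dissipated=0.096
Total dissipated: 14.738 μJ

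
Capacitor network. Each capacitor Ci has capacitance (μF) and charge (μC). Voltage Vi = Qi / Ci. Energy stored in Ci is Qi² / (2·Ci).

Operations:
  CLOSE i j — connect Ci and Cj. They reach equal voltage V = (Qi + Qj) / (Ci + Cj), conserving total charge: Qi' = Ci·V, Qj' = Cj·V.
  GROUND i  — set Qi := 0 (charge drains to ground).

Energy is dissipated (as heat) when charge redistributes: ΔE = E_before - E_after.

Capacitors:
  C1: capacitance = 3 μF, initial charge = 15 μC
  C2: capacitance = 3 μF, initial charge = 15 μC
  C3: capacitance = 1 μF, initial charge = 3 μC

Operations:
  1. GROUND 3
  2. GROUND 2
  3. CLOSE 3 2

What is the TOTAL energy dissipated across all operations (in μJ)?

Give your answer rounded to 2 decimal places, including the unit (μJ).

Initial: C1(3μF, Q=15μC, V=5.00V), C2(3μF, Q=15μC, V=5.00V), C3(1μF, Q=3μC, V=3.00V)
Op 1: GROUND 3: Q3=0; energy lost=4.500
Op 2: GROUND 2: Q2=0; energy lost=37.500
Op 3: CLOSE 3-2: Q_total=0.00, C_total=4.00, V=0.00; Q3=0.00, Q2=0.00; dissipated=0.000
Total dissipated: 42.000 μJ

Answer: 42.00 μJ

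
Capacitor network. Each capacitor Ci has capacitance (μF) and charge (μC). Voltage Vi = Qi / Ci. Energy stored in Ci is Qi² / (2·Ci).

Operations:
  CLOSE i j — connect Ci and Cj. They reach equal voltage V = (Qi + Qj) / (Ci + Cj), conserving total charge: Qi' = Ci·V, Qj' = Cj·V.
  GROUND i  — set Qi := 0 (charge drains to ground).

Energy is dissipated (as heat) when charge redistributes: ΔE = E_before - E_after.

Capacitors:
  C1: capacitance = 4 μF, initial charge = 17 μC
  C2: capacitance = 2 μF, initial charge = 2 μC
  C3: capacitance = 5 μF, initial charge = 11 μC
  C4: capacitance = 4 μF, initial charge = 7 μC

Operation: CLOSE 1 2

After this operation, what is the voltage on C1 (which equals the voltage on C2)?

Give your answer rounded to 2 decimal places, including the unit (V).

Answer: 3.17 V

Derivation:
Initial: C1(4μF, Q=17μC, V=4.25V), C2(2μF, Q=2μC, V=1.00V), C3(5μF, Q=11μC, V=2.20V), C4(4μF, Q=7μC, V=1.75V)
Op 1: CLOSE 1-2: Q_total=19.00, C_total=6.00, V=3.17; Q1=12.67, Q2=6.33; dissipated=7.042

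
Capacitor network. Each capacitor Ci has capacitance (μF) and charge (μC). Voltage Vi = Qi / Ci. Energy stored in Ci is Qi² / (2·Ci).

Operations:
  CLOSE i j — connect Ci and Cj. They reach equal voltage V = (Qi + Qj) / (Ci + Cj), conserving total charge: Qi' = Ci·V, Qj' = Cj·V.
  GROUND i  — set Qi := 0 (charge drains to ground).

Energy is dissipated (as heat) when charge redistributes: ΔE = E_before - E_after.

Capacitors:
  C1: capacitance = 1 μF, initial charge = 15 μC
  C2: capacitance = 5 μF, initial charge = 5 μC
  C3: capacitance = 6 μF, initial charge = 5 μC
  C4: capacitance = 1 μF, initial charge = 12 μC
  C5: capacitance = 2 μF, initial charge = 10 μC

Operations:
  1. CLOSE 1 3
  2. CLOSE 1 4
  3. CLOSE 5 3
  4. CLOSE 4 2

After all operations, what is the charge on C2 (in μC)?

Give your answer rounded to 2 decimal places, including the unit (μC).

Answer: 10.36 μC

Derivation:
Initial: C1(1μF, Q=15μC, V=15.00V), C2(5μF, Q=5μC, V=1.00V), C3(6μF, Q=5μC, V=0.83V), C4(1μF, Q=12μC, V=12.00V), C5(2μF, Q=10μC, V=5.00V)
Op 1: CLOSE 1-3: Q_total=20.00, C_total=7.00, V=2.86; Q1=2.86, Q3=17.14; dissipated=86.012
Op 2: CLOSE 1-4: Q_total=14.86, C_total=2.00, V=7.43; Q1=7.43, Q4=7.43; dissipated=20.898
Op 3: CLOSE 5-3: Q_total=27.14, C_total=8.00, V=3.39; Q5=6.79, Q3=20.36; dissipated=3.444
Op 4: CLOSE 4-2: Q_total=12.43, C_total=6.00, V=2.07; Q4=2.07, Q2=10.36; dissipated=17.219
Final charges: Q1=7.43, Q2=10.36, Q3=20.36, Q4=2.07, Q5=6.79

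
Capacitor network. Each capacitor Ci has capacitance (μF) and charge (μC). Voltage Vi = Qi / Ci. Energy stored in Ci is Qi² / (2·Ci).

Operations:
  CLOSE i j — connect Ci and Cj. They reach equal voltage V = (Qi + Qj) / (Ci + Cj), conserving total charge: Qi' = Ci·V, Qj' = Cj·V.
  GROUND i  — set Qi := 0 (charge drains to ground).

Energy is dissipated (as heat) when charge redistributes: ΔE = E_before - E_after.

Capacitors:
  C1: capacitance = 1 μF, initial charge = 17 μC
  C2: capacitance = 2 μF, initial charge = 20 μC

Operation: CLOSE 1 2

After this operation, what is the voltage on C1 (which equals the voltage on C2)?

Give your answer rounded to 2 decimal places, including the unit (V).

Answer: 12.33 V

Derivation:
Initial: C1(1μF, Q=17μC, V=17.00V), C2(2μF, Q=20μC, V=10.00V)
Op 1: CLOSE 1-2: Q_total=37.00, C_total=3.00, V=12.33; Q1=12.33, Q2=24.67; dissipated=16.333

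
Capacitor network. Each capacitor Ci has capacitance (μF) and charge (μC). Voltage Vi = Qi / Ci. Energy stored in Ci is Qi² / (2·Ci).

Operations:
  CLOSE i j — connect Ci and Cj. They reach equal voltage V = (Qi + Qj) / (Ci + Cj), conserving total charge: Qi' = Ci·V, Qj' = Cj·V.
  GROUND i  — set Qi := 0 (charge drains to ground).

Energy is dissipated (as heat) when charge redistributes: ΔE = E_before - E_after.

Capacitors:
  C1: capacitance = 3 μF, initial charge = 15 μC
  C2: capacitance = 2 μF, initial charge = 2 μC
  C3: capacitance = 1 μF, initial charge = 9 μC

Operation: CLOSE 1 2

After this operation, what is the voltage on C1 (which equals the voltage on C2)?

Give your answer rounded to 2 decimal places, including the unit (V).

Answer: 3.40 V

Derivation:
Initial: C1(3μF, Q=15μC, V=5.00V), C2(2μF, Q=2μC, V=1.00V), C3(1μF, Q=9μC, V=9.00V)
Op 1: CLOSE 1-2: Q_total=17.00, C_total=5.00, V=3.40; Q1=10.20, Q2=6.80; dissipated=9.600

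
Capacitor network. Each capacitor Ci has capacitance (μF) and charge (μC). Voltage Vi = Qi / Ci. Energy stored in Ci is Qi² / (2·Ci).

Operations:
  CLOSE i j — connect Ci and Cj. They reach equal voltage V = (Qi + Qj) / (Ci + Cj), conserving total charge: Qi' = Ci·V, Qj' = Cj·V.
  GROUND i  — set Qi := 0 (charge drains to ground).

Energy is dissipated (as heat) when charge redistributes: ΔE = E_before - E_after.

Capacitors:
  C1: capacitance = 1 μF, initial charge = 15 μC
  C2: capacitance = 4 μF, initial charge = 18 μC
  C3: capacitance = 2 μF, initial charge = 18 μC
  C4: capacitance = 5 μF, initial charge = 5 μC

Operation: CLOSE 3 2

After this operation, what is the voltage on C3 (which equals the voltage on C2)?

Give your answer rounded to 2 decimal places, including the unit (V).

Answer: 6.00 V

Derivation:
Initial: C1(1μF, Q=15μC, V=15.00V), C2(4μF, Q=18μC, V=4.50V), C3(2μF, Q=18μC, V=9.00V), C4(5μF, Q=5μC, V=1.00V)
Op 1: CLOSE 3-2: Q_total=36.00, C_total=6.00, V=6.00; Q3=12.00, Q2=24.00; dissipated=13.500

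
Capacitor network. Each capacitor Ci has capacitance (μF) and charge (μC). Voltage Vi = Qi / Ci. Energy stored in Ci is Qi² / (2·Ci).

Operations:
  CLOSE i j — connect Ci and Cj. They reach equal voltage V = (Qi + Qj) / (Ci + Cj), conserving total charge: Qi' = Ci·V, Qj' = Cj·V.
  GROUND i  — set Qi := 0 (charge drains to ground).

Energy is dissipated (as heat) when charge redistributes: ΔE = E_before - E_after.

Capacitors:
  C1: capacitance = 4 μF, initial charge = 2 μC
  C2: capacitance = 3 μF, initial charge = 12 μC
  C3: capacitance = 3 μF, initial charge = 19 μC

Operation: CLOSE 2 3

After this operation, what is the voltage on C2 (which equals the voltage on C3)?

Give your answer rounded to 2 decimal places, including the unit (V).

Answer: 5.17 V

Derivation:
Initial: C1(4μF, Q=2μC, V=0.50V), C2(3μF, Q=12μC, V=4.00V), C3(3μF, Q=19μC, V=6.33V)
Op 1: CLOSE 2-3: Q_total=31.00, C_total=6.00, V=5.17; Q2=15.50, Q3=15.50; dissipated=4.083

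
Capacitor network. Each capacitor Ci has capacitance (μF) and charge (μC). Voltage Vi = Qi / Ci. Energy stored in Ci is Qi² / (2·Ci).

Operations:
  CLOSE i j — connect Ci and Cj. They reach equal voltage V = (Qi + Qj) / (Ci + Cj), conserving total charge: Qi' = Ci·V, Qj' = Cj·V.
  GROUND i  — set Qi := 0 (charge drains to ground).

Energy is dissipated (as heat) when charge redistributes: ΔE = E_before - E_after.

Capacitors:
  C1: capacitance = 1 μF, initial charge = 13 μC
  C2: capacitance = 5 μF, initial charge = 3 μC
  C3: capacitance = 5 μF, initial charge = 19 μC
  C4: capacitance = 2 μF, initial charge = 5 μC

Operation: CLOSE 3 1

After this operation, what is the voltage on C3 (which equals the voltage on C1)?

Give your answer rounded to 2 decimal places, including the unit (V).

Answer: 5.33 V

Derivation:
Initial: C1(1μF, Q=13μC, V=13.00V), C2(5μF, Q=3μC, V=0.60V), C3(5μF, Q=19μC, V=3.80V), C4(2μF, Q=5μC, V=2.50V)
Op 1: CLOSE 3-1: Q_total=32.00, C_total=6.00, V=5.33; Q3=26.67, Q1=5.33; dissipated=35.267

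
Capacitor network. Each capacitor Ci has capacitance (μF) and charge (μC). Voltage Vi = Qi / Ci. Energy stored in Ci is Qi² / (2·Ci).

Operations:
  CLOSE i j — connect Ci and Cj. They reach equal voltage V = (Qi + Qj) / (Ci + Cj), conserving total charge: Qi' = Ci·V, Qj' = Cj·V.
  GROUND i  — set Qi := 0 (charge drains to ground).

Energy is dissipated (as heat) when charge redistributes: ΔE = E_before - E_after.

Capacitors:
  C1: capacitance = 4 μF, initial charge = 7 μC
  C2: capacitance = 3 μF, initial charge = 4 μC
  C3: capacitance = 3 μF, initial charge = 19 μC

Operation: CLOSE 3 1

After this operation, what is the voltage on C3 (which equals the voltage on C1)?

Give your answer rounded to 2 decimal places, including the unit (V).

Initial: C1(4μF, Q=7μC, V=1.75V), C2(3μF, Q=4μC, V=1.33V), C3(3μF, Q=19μC, V=6.33V)
Op 1: CLOSE 3-1: Q_total=26.00, C_total=7.00, V=3.71; Q3=11.14, Q1=14.86; dissipated=18.006

Answer: 3.71 V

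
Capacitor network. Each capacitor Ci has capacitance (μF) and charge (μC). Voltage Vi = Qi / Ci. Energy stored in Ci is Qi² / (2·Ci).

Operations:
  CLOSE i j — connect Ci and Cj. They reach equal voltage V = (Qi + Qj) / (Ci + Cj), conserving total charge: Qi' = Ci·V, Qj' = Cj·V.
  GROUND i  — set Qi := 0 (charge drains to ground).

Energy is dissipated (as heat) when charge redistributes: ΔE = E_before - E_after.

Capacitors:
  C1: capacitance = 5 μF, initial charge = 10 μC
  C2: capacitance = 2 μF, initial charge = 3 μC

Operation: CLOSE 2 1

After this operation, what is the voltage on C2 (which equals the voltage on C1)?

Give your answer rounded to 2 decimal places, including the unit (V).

Initial: C1(5μF, Q=10μC, V=2.00V), C2(2μF, Q=3μC, V=1.50V)
Op 1: CLOSE 2-1: Q_total=13.00, C_total=7.00, V=1.86; Q2=3.71, Q1=9.29; dissipated=0.179

Answer: 1.86 V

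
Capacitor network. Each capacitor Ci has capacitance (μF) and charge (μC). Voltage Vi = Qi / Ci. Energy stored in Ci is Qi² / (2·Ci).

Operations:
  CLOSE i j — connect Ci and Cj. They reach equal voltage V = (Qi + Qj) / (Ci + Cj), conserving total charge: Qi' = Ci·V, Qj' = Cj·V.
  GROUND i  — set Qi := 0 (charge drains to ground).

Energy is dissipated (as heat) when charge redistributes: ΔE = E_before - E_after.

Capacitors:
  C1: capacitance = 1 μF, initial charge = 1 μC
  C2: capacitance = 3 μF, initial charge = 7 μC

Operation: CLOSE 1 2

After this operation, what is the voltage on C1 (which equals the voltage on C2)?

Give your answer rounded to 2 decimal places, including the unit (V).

Answer: 2.00 V

Derivation:
Initial: C1(1μF, Q=1μC, V=1.00V), C2(3μF, Q=7μC, V=2.33V)
Op 1: CLOSE 1-2: Q_total=8.00, C_total=4.00, V=2.00; Q1=2.00, Q2=6.00; dissipated=0.667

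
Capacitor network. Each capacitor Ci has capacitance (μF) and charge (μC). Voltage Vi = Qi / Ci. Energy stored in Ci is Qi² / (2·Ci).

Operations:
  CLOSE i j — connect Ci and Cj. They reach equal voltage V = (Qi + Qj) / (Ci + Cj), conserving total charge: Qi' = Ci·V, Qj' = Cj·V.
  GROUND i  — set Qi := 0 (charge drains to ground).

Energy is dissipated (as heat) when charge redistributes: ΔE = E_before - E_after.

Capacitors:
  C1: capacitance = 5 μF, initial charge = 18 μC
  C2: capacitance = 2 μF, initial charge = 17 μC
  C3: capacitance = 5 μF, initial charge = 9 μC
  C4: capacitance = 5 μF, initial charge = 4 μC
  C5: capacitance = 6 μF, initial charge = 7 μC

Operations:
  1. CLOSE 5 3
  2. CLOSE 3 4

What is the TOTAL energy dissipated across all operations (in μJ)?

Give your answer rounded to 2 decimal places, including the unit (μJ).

Initial: C1(5μF, Q=18μC, V=3.60V), C2(2μF, Q=17μC, V=8.50V), C3(5μF, Q=9μC, V=1.80V), C4(5μF, Q=4μC, V=0.80V), C5(6μF, Q=7μC, V=1.17V)
Op 1: CLOSE 5-3: Q_total=16.00, C_total=11.00, V=1.45; Q5=8.73, Q3=7.27; dissipated=0.547
Op 2: CLOSE 3-4: Q_total=11.27, C_total=10.00, V=1.13; Q3=5.64, Q4=5.64; dissipated=0.536
Total dissipated: 1.083 μJ

Answer: 1.08 μJ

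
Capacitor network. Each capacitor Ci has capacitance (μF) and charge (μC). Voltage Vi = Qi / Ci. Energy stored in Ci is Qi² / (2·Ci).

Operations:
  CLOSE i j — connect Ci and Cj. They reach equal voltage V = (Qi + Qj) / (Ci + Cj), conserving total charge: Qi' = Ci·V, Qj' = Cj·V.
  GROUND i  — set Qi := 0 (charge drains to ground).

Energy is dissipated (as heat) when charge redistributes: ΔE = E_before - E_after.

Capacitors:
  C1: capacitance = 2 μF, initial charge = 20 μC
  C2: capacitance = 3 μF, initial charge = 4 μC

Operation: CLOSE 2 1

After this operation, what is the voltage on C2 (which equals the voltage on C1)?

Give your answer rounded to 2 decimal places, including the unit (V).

Answer: 4.80 V

Derivation:
Initial: C1(2μF, Q=20μC, V=10.00V), C2(3μF, Q=4μC, V=1.33V)
Op 1: CLOSE 2-1: Q_total=24.00, C_total=5.00, V=4.80; Q2=14.40, Q1=9.60; dissipated=45.067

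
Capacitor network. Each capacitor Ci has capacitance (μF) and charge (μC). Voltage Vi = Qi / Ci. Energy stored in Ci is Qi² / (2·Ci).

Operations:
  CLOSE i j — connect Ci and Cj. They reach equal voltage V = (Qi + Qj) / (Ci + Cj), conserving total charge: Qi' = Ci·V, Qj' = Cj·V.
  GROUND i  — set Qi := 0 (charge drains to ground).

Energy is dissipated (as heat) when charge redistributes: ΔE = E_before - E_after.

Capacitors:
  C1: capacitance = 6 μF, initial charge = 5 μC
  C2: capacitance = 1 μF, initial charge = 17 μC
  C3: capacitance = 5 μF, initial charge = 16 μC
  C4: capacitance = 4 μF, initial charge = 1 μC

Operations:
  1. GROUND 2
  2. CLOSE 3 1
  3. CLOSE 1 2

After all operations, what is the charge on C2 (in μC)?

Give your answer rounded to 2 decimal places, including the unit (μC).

Answer: 1.64 μC

Derivation:
Initial: C1(6μF, Q=5μC, V=0.83V), C2(1μF, Q=17μC, V=17.00V), C3(5μF, Q=16μC, V=3.20V), C4(4μF, Q=1μC, V=0.25V)
Op 1: GROUND 2: Q2=0; energy lost=144.500
Op 2: CLOSE 3-1: Q_total=21.00, C_total=11.00, V=1.91; Q3=9.55, Q1=11.45; dissipated=7.638
Op 3: CLOSE 1-2: Q_total=11.45, C_total=7.00, V=1.64; Q1=9.82, Q2=1.64; dissipated=1.562
Final charges: Q1=9.82, Q2=1.64, Q3=9.55, Q4=1.00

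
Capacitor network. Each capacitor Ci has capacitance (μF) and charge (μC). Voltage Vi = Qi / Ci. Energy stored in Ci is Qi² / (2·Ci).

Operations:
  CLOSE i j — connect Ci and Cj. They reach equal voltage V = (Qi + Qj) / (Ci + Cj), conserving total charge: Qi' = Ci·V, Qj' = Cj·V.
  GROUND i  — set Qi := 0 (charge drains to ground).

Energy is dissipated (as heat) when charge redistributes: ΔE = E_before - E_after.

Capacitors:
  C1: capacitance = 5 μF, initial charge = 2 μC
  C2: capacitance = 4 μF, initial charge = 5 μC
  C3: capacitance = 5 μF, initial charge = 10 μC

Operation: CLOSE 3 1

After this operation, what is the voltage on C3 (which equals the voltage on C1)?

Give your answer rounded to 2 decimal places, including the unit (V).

Initial: C1(5μF, Q=2μC, V=0.40V), C2(4μF, Q=5μC, V=1.25V), C3(5μF, Q=10μC, V=2.00V)
Op 1: CLOSE 3-1: Q_total=12.00, C_total=10.00, V=1.20; Q3=6.00, Q1=6.00; dissipated=3.200

Answer: 1.20 V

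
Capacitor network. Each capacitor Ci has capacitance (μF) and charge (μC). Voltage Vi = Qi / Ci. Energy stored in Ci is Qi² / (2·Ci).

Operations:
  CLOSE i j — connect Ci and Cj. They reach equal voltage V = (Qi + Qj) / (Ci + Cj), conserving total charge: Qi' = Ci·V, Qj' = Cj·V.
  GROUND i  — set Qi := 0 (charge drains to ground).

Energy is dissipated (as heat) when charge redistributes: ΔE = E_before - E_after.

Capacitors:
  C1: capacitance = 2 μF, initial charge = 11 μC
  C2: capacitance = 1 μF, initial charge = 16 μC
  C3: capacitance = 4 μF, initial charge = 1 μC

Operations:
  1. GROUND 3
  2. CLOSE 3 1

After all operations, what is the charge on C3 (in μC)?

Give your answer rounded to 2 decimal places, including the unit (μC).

Initial: C1(2μF, Q=11μC, V=5.50V), C2(1μF, Q=16μC, V=16.00V), C3(4μF, Q=1μC, V=0.25V)
Op 1: GROUND 3: Q3=0; energy lost=0.125
Op 2: CLOSE 3-1: Q_total=11.00, C_total=6.00, V=1.83; Q3=7.33, Q1=3.67; dissipated=20.167
Final charges: Q1=3.67, Q2=16.00, Q3=7.33

Answer: 7.33 μC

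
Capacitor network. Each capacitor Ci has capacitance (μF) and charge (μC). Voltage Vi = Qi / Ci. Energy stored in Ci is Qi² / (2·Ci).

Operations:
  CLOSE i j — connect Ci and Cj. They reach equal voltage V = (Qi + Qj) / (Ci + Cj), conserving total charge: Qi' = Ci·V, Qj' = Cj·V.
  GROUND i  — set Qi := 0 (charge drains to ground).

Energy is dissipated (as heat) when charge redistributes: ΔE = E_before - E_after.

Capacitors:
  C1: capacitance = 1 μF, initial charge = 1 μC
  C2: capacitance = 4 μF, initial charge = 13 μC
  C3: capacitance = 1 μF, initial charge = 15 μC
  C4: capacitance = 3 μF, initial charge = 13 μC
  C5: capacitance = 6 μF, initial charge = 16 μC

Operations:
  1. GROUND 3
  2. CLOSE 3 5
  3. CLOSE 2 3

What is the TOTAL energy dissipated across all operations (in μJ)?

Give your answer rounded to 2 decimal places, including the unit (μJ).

Initial: C1(1μF, Q=1μC, V=1.00V), C2(4μF, Q=13μC, V=3.25V), C3(1μF, Q=15μC, V=15.00V), C4(3μF, Q=13μC, V=4.33V), C5(6μF, Q=16μC, V=2.67V)
Op 1: GROUND 3: Q3=0; energy lost=112.500
Op 2: CLOSE 3-5: Q_total=16.00, C_total=7.00, V=2.29; Q3=2.29, Q5=13.71; dissipated=3.048
Op 3: CLOSE 2-3: Q_total=15.29, C_total=5.00, V=3.06; Q2=12.23, Q3=3.06; dissipated=0.372
Total dissipated: 115.920 μJ

Answer: 115.92 μJ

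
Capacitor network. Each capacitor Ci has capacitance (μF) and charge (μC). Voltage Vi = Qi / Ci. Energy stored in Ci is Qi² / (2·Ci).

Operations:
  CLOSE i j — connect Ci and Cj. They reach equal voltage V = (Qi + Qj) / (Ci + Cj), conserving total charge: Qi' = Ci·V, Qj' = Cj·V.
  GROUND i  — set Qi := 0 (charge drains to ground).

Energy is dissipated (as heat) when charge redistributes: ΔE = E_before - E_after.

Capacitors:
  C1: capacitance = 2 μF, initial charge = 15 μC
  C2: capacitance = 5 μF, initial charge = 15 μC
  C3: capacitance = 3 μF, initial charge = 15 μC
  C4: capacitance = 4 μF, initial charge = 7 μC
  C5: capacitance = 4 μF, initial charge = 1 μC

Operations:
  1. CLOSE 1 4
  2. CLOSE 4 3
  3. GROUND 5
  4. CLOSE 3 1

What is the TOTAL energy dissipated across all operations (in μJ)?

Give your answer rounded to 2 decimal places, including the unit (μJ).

Initial: C1(2μF, Q=15μC, V=7.50V), C2(5μF, Q=15μC, V=3.00V), C3(3μF, Q=15μC, V=5.00V), C4(4μF, Q=7μC, V=1.75V), C5(4μF, Q=1μC, V=0.25V)
Op 1: CLOSE 1-4: Q_total=22.00, C_total=6.00, V=3.67; Q1=7.33, Q4=14.67; dissipated=22.042
Op 2: CLOSE 4-3: Q_total=29.67, C_total=7.00, V=4.24; Q4=16.95, Q3=12.71; dissipated=1.524
Op 3: GROUND 5: Q5=0; energy lost=0.125
Op 4: CLOSE 3-1: Q_total=20.05, C_total=5.00, V=4.01; Q3=12.03, Q1=8.02; dissipated=0.196
Total dissipated: 23.886 μJ

Answer: 23.89 μJ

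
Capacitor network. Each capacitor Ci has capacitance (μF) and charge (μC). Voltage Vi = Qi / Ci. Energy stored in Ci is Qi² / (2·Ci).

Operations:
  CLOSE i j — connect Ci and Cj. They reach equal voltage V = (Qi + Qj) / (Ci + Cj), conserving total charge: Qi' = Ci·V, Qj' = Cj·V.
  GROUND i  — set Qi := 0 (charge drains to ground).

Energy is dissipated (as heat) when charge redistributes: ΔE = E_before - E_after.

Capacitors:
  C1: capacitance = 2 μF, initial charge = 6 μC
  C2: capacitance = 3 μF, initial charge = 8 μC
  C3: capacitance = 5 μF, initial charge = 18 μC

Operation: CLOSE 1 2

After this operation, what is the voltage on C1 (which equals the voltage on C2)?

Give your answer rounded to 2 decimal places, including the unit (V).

Initial: C1(2μF, Q=6μC, V=3.00V), C2(3μF, Q=8μC, V=2.67V), C3(5μF, Q=18μC, V=3.60V)
Op 1: CLOSE 1-2: Q_total=14.00, C_total=5.00, V=2.80; Q1=5.60, Q2=8.40; dissipated=0.067

Answer: 2.80 V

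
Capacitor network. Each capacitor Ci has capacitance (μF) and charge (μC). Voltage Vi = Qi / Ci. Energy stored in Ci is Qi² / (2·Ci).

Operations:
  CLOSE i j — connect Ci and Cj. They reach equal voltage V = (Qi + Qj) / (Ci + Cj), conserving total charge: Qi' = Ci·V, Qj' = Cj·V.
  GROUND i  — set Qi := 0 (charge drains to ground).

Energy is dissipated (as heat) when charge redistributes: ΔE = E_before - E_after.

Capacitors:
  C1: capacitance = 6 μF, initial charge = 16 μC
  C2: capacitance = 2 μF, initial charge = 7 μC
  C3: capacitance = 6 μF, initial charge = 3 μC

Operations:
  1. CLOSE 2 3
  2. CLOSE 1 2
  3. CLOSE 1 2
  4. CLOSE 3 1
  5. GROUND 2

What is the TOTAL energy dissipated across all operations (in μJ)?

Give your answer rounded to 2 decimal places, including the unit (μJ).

Initial: C1(6μF, Q=16μC, V=2.67V), C2(2μF, Q=7μC, V=3.50V), C3(6μF, Q=3μC, V=0.50V)
Op 1: CLOSE 2-3: Q_total=10.00, C_total=8.00, V=1.25; Q2=2.50, Q3=7.50; dissipated=6.750
Op 2: CLOSE 1-2: Q_total=18.50, C_total=8.00, V=2.31; Q1=13.88, Q2=4.62; dissipated=1.505
Op 3: CLOSE 1-2: Q_total=18.50, C_total=8.00, V=2.31; Q1=13.88, Q2=4.62; dissipated=0.000
Op 4: CLOSE 3-1: Q_total=21.38, C_total=12.00, V=1.78; Q3=10.69, Q1=10.69; dissipated=1.693
Op 5: GROUND 2: Q2=0; energy lost=5.348
Total dissipated: 15.296 μJ

Answer: 15.30 μJ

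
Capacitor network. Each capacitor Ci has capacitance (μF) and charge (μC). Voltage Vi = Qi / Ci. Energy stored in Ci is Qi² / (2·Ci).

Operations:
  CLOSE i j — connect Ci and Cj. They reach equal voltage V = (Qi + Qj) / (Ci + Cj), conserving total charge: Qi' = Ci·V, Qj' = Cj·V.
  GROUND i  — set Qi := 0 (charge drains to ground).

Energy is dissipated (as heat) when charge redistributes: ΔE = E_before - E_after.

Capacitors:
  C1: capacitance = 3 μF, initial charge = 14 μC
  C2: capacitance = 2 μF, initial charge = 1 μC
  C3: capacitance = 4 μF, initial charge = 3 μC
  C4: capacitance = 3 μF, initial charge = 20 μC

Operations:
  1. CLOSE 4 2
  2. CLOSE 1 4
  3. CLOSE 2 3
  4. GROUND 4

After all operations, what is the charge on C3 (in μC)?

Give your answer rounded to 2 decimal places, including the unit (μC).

Answer: 7.60 μC

Derivation:
Initial: C1(3μF, Q=14μC, V=4.67V), C2(2μF, Q=1μC, V=0.50V), C3(4μF, Q=3μC, V=0.75V), C4(3μF, Q=20μC, V=6.67V)
Op 1: CLOSE 4-2: Q_total=21.00, C_total=5.00, V=4.20; Q4=12.60, Q2=8.40; dissipated=22.817
Op 2: CLOSE 1-4: Q_total=26.60, C_total=6.00, V=4.43; Q1=13.30, Q4=13.30; dissipated=0.163
Op 3: CLOSE 2-3: Q_total=11.40, C_total=6.00, V=1.90; Q2=3.80, Q3=7.60; dissipated=7.935
Op 4: GROUND 4: Q4=0; energy lost=29.482
Final charges: Q1=13.30, Q2=3.80, Q3=7.60, Q4=0.00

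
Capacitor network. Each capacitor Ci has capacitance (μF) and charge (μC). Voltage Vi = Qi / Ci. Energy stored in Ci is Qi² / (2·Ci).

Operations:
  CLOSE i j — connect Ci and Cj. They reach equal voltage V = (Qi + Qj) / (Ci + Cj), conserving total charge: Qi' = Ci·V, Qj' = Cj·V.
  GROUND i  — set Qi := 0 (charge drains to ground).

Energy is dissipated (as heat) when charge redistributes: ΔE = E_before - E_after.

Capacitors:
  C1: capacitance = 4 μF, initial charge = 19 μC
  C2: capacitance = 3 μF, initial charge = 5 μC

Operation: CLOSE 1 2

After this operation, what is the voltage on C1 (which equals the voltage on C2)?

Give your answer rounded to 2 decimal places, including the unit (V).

Initial: C1(4μF, Q=19μC, V=4.75V), C2(3μF, Q=5μC, V=1.67V)
Op 1: CLOSE 1-2: Q_total=24.00, C_total=7.00, V=3.43; Q1=13.71, Q2=10.29; dissipated=8.149

Answer: 3.43 V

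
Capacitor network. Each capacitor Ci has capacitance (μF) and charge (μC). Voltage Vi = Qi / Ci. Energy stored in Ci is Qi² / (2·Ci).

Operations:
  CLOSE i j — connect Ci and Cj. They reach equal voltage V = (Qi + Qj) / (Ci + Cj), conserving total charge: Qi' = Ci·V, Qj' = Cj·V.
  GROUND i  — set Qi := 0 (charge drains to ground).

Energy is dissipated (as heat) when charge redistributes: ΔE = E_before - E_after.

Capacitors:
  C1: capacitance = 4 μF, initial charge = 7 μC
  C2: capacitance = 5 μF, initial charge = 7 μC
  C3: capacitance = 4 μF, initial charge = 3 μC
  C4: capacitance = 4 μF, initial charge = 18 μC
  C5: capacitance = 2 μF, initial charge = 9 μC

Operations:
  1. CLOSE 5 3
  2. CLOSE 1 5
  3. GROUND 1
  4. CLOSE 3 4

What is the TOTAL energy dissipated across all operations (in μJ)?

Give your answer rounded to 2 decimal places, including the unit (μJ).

Initial: C1(4μF, Q=7μC, V=1.75V), C2(5μF, Q=7μC, V=1.40V), C3(4μF, Q=3μC, V=0.75V), C4(4μF, Q=18μC, V=4.50V), C5(2μF, Q=9μC, V=4.50V)
Op 1: CLOSE 5-3: Q_total=12.00, C_total=6.00, V=2.00; Q5=4.00, Q3=8.00; dissipated=9.375
Op 2: CLOSE 1-5: Q_total=11.00, C_total=6.00, V=1.83; Q1=7.33, Q5=3.67; dissipated=0.042
Op 3: GROUND 1: Q1=0; energy lost=6.722
Op 4: CLOSE 3-4: Q_total=26.00, C_total=8.00, V=3.25; Q3=13.00, Q4=13.00; dissipated=6.250
Total dissipated: 22.389 μJ

Answer: 22.39 μJ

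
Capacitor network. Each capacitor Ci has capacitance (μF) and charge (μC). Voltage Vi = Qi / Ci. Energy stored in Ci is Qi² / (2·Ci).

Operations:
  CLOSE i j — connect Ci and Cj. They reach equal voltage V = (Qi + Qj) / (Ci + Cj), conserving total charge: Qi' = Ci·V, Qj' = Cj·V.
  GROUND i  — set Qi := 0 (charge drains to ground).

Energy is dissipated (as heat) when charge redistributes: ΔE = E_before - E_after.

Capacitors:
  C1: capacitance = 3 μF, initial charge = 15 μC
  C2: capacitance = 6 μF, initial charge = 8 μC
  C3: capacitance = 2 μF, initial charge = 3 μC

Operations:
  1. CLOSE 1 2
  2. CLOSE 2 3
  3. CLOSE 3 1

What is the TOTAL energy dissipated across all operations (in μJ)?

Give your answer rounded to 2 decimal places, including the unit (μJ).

Answer: 14.32 μJ

Derivation:
Initial: C1(3μF, Q=15μC, V=5.00V), C2(6μF, Q=8μC, V=1.33V), C3(2μF, Q=3μC, V=1.50V)
Op 1: CLOSE 1-2: Q_total=23.00, C_total=9.00, V=2.56; Q1=7.67, Q2=15.33; dissipated=13.444
Op 2: CLOSE 2-3: Q_total=18.33, C_total=8.00, V=2.29; Q2=13.75, Q3=4.58; dissipated=0.836
Op 3: CLOSE 3-1: Q_total=12.25, C_total=5.00, V=2.45; Q3=4.90, Q1=7.35; dissipated=0.042
Total dissipated: 14.322 μJ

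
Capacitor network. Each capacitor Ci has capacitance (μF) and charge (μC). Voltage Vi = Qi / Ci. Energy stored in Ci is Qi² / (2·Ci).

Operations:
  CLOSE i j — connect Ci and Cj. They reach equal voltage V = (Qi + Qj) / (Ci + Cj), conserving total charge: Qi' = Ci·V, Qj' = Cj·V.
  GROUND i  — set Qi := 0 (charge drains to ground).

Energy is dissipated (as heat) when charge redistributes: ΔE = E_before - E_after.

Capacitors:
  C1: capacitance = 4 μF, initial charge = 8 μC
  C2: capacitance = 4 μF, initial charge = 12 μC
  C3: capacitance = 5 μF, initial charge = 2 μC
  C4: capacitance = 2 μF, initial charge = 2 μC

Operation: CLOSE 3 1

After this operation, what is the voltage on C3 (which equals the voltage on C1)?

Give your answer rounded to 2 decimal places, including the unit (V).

Answer: 1.11 V

Derivation:
Initial: C1(4μF, Q=8μC, V=2.00V), C2(4μF, Q=12μC, V=3.00V), C3(5μF, Q=2μC, V=0.40V), C4(2μF, Q=2μC, V=1.00V)
Op 1: CLOSE 3-1: Q_total=10.00, C_total=9.00, V=1.11; Q3=5.56, Q1=4.44; dissipated=2.844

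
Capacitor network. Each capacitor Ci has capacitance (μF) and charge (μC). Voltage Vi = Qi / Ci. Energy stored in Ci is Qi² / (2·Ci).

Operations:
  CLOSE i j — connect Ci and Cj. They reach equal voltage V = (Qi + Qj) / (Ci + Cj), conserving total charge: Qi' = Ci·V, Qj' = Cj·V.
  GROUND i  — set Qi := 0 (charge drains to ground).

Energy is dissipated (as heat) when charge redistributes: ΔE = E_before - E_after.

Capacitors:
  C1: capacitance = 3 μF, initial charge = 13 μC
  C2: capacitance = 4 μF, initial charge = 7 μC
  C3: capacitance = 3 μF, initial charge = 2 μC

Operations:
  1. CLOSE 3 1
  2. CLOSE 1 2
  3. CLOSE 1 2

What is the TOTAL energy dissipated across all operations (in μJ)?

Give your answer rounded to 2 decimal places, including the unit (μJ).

Answer: 10.57 μJ

Derivation:
Initial: C1(3μF, Q=13μC, V=4.33V), C2(4μF, Q=7μC, V=1.75V), C3(3μF, Q=2μC, V=0.67V)
Op 1: CLOSE 3-1: Q_total=15.00, C_total=6.00, V=2.50; Q3=7.50, Q1=7.50; dissipated=10.083
Op 2: CLOSE 1-2: Q_total=14.50, C_total=7.00, V=2.07; Q1=6.21, Q2=8.29; dissipated=0.482
Op 3: CLOSE 1-2: Q_total=14.50, C_total=7.00, V=2.07; Q1=6.21, Q2=8.29; dissipated=0.000
Total dissipated: 10.565 μJ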